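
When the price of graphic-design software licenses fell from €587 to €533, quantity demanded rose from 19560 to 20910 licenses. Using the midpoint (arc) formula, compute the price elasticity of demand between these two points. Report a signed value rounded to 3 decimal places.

%ΔQ = (20910 − 19560) / [(19560 + 20910)/2] = 1350/20235 = 0.066716…
%ΔP = (533 − 587) / [(587 + 533)/2] = -54/560 = -0.096428…
Arc Ed = %ΔQ / %ΔP = (1350/20235) / (-54/560) = -0.69187…

-0.692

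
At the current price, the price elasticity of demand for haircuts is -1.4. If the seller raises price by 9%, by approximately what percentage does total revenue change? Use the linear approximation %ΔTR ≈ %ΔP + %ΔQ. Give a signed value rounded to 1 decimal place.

%ΔQ ≈ Ed × %ΔP = (-1.4) × (+9%) = -12.6000%
%ΔTR ≈ %ΔP + %ΔQ = (+9%) + (-12.6000%) = -3.6000%

-3.6%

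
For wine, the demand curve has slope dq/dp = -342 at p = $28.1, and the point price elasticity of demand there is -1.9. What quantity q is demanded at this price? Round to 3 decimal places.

5058.000

Ed = (dq/dp)·(p/q) ⇒ q = (dq/dp)·p/Ed = (-342)·28.1/(-1.9) = 5058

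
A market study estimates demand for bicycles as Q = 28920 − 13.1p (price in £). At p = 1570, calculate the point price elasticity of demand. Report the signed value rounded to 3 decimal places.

-2.462

dQ/dp = −13.1. At p = 1570, Q = 28920 − 13.1(1570) = 8353.
Ed = (dQ/dp)·(p/Q) = −13.1 × (1570/8353) = -2.46222…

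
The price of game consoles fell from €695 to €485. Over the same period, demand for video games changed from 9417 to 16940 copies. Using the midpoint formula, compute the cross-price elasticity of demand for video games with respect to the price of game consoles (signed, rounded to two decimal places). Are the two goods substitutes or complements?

%ΔQ_{video games} = (16940 − 9417)/avg = 7523/13178.5 = 0.570854…
%ΔP_{game consoles} = (485 − 695)/avg = -210/590 = -0.355932…
E_cross = (7523/13178.5) / (-210/590) = -1.6038…
E_cross < 0 ⇒ the goods are complements.

-1.60; complements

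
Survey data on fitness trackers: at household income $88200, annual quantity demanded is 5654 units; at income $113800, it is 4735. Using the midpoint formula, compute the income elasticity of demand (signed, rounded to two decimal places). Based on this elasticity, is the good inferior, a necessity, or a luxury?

-0.70; inferior

%ΔQ = (4735 − 5654)/[( 5654 + 4735)/2] = -919/5194.5 = -0.176917…
%ΔIncome = (113800 − 88200)/[( 88200 + 113800)/2] = 25600/101000 = 0.253465…
E_income = (-919/5194.5) / (25600/101000) = -0.6979…
E_income < 0 ⇒ inferior good.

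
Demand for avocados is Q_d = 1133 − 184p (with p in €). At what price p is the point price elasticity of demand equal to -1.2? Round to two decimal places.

Ed = −184p/(1133 − 184p). Set this equal to -1.2:
184p = 1.2·(1133 − 184p) ⇒ 184p(1 + 1.2) = 1.2·1133
p = 1.2·1133 / (184·2.2) = 3.3586…

3.36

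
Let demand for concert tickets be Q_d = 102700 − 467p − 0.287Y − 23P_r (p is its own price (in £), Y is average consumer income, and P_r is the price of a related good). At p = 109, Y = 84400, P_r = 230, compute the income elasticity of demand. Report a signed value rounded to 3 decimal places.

-1.087

At the given values, Q_d = 102700 − 467(109) − 0.287(84400) − 23(230) = 22284.2.
∂Q_d/∂Y = -0.287.
E = (-0.287) × (84400/22284.2) = -1.08699…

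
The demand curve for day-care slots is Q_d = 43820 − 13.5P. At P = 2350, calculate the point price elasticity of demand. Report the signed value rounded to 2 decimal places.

dQ_d/dP = −13.5. At P = 2350, Q_d = 43820 − 13.5(2350) = 12095.
Ed = (dQ_d/dP)·(P/Q_d) = −13.5 × (2350/12095) = -2.6229…

-2.62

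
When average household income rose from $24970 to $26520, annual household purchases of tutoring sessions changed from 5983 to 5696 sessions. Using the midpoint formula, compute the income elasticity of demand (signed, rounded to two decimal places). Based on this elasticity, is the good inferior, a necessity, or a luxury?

-0.82; inferior

%ΔQ = (5696 − 5983)/[( 5983 + 5696)/2] = -287/5839.5 = -0.049148…
%ΔIncome = (26520 − 24970)/[( 24970 + 26520)/2] = 1550/25745 = 0.060205…
E_income = (-287/5839.5) / (1550/25745) = -0.8163…
E_income < 0 ⇒ inferior good.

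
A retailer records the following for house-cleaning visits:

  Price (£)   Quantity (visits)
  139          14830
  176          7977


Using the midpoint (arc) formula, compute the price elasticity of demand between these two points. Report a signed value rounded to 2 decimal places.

-2.56

%ΔQ = (7977 − 14830) / [(14830 + 7977)/2] = -6853/11403.5 = -0.600955…
%ΔP = (176 − 139) / [(139 + 176)/2] = 37/157.5 = 0.234920…
Arc Ed = %ΔQ / %ΔP = (-6853/11403.5) / (37/157.5) = -2.5581…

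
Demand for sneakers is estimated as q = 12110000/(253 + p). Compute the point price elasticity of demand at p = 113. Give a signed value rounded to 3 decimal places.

dq/dp = −12110000/(253 + p)² = -90.4028. At p = 113, q = 33087.4.
Ed = (dq/dp)·(p/q) = (-90.4028) × (113/33087.4) = -0.30874…

-0.309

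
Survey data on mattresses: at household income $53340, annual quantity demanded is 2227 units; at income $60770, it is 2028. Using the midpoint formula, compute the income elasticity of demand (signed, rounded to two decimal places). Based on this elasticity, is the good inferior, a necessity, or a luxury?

-0.72; inferior

%ΔQ = (2028 − 2227)/[( 2227 + 2028)/2] = -199/2127.5 = -0.093537…
%ΔIncome = (60770 − 53340)/[( 53340 + 60770)/2] = 7430/57055 = 0.130225…
E_income = (-199/2127.5) / (7430/57055) = -0.7182…
E_income < 0 ⇒ inferior good.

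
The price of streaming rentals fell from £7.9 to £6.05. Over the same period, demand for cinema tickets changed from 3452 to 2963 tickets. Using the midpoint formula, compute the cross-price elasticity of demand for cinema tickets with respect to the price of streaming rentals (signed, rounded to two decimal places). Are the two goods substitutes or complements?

%ΔQ_{cinema tickets} = (2963 − 3452)/avg = -489/3207.5 = -0.152455…
%ΔP_{streaming rentals} = (6.05 − 7.9)/avg = -1.85/6.975 = -0.265232…
E_cross = (-489/3207.5) / (-1.85/6.975) = 0.5747…
E_cross > 0 ⇒ the goods are substitutes.

0.57; substitutes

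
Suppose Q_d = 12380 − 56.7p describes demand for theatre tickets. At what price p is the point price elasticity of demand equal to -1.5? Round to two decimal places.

131.01

Ed = −56.7p/(12380 − 56.7p). Set this equal to -1.5:
56.7p = 1.5·(12380 − 56.7p) ⇒ 56.7p(1 + 1.5) = 1.5·12380
p = 1.5·12380 / (56.7·2.5) = 131.0052…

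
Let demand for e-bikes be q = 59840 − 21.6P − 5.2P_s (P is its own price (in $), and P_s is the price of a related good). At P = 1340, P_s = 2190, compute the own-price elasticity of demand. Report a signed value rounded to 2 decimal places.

-1.48

At the given values, q = 59840 − 21.6(1340) − 5.2(2190) = 19508.
∂q/∂P = −21.6.
E = (-21.6) × (1340/19508) = -1.4836…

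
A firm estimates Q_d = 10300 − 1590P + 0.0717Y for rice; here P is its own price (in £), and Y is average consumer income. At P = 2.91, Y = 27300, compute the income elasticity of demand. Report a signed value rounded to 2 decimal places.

0.26

At the given values, Q_d = 10300 − 1590(2.91) + 0.0717(27300) = 7630.51.
∂Q_d/∂Y = 0.0717.
E = (0.0717) × (27300/7630.51) = 0.2565…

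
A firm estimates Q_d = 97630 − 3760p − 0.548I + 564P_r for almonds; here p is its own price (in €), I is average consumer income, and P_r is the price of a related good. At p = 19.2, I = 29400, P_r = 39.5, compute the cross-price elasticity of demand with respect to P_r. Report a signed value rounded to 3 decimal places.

At the given values, Q_d = 97630 − 3760(19.2) − 0.548(29400) + 564(39.5) = 31604.8.
∂Q_d/∂P_r = 564.
E = (564) × (39.5/31604.8) = 0.70489…

0.705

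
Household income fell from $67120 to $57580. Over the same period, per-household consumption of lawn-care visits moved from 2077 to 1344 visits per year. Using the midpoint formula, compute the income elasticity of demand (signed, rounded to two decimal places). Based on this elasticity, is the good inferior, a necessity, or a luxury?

2.80; luxury

%ΔQ = (1344 − 2077)/[( 2077 + 1344)/2] = -733/1710.5 = -0.428529…
%ΔIncome = (57580 − 67120)/[( 67120 + 57580)/2] = -9540/62350 = -0.153007…
E_income = (-733/1710.5) / (-9540/62350) = 2.8007…
E_income > 1 ⇒ normal good, luxury.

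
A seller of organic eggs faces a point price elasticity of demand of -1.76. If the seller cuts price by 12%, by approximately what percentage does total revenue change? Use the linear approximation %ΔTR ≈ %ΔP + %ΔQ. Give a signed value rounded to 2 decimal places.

+9.12%

%ΔQ ≈ Ed × %ΔP = (-1.76) × (-12%) = +21.1200%
%ΔTR ≈ %ΔP + %ΔQ = (-12%) + (+21.1200%) = +9.1200%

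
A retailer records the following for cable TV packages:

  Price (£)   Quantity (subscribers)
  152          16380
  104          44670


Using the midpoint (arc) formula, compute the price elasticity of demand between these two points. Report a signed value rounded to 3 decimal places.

%ΔQ = (44670 − 16380) / [(16380 + 44670)/2] = 28290/30525 = 0.926781…
%ΔP = (104 − 152) / [(152 + 104)/2] = -48/128 = -0.375
Arc Ed = %ΔQ / %ΔP = (28290/30525) / (-48/128) = -2.47141…

-2.471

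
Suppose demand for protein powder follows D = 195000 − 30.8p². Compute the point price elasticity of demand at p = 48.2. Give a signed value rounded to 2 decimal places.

-1.16

dD/dp = −2·30.8·p = -2969.12. At p = 48.2, D = 123444.208.
Ed = (dD/dp)·(p/D) = (-2969.12) × (48.2/123444.208) = -1.1593…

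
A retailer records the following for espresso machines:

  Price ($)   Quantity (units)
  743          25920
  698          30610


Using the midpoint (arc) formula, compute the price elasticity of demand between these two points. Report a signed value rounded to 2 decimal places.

-2.66

%ΔQ = (30610 − 25920) / [(25920 + 30610)/2] = 4690/28265 = 0.165929…
%ΔP = (698 − 743) / [(743 + 698)/2] = -45/720.5 = -0.062456…
Arc Ed = %ΔQ / %ΔP = (4690/28265) / (-45/720.5) = -2.6567…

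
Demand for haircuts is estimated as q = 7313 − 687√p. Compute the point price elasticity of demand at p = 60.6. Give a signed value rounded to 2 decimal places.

dq/dp = −687/(2√p) = -44.1256. At p = 60.6, q = 1964.98.
Ed = (dq/dp)·(p/q) = (-44.1256) × (60.6/1964.98) = -1.3608…

-1.36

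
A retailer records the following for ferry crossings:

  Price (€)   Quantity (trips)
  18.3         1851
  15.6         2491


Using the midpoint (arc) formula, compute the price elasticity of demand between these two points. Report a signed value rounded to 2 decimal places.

-1.85

%ΔQ = (2491 − 1851) / [(1851 + 2491)/2] = 640/2171 = 0.294795…
%ΔP = (15.6 − 18.3) / [(18.3 + 15.6)/2] = -2.7/16.95 = -0.159292…
Arc Ed = %ΔQ / %ΔP = (640/2171) / (-2.7/16.95) = -1.8506…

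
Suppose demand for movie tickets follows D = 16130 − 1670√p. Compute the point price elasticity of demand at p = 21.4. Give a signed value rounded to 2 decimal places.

-0.46

dD/dp = −1670/(2√p) = -180.501. At p = 21.4, D = 8404.56.
Ed = (dD/dp)·(p/D) = (-180.501) × (21.4/8404.56) = -0.4595…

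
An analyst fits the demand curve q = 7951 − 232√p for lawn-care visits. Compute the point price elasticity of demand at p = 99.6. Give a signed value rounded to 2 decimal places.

-0.21

dq/dp = −232/(2√p) = -11.6233. At p = 99.6, q = 5635.64.
Ed = (dq/dp)·(p/q) = (-11.6233) × (99.6/5635.64) = -0.2054…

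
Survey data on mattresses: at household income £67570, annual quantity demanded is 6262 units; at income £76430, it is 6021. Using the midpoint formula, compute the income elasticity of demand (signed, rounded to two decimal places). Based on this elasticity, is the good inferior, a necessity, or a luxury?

%ΔQ = (6021 − 6262)/[( 6262 + 6021)/2] = -241/6141.5 = -0.039241…
%ΔIncome = (76430 − 67570)/[( 67570 + 76430)/2] = 8860/72000 = 0.123055…
E_income = (-241/6141.5) / (8860/72000) = -0.3188…
E_income < 0 ⇒ inferior good.

-0.32; inferior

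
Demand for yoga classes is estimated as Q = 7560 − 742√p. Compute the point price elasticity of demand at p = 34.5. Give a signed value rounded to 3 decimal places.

-0.681

dQ/dp = −742/(2√p) = -63.1632. At p = 34.5, Q = 3201.74.
Ed = (dQ/dp)·(p/Q) = (-63.1632) × (34.5/3201.74) = -0.68060…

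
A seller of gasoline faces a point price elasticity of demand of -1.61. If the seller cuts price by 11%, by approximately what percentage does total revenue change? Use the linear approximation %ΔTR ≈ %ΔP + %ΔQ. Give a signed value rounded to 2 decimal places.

%ΔQ ≈ Ed × %ΔP = (-1.61) × (-11%) = +17.7100%
%ΔTR ≈ %ΔP + %ΔQ = (-11%) + (+17.7100%) = +6.7100%

+6.71%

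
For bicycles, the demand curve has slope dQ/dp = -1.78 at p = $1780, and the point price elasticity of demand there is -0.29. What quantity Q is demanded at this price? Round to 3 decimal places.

Ed = (dQ/dp)·(p/Q) ⇒ Q = (dQ/dp)·p/Ed = (-1.78)·1780/(-0.29) = 10925.51724…

10925.517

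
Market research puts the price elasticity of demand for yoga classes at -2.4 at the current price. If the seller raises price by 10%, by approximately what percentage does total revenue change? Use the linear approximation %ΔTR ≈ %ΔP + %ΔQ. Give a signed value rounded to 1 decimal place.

-14.0%

%ΔQ ≈ Ed × %ΔP = (-2.4) × (+10%) = -24.0000%
%ΔTR ≈ %ΔP + %ΔQ = (+10%) + (-24.0000%) = -14.0000%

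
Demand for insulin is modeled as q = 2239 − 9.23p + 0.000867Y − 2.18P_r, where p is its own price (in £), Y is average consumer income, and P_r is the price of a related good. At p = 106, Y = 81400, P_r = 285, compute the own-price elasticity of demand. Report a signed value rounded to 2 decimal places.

-1.38

At the given values, q = 2239 − 9.23(106) + 0.000867(81400) − 2.18(285) = 709.8938.
∂q/∂p = −9.23.
E = (-9.23) × (106/709.8938) = -1.3782…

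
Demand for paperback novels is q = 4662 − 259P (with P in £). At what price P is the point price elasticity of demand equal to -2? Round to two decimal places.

12.00

Ed = −259P/(4662 − 259P). Set this equal to -2:
259P = 2·(4662 − 259P) ⇒ 259P(1 + 2) = 2·4662
P = 2·4662 / (259·3) = 12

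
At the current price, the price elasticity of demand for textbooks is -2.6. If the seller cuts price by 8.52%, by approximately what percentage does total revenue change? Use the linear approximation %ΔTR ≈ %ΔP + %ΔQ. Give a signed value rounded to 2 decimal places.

+13.63%

%ΔQ ≈ Ed × %ΔP = (-2.6) × (-8.52%) = +22.1520%
%ΔTR ≈ %ΔP + %ΔQ = (-8.52%) + (+22.1520%) = +13.6320%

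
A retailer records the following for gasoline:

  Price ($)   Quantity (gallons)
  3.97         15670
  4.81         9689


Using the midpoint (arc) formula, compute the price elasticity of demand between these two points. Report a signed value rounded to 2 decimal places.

-2.47

%ΔQ = (9689 − 15670) / [(15670 + 9689)/2] = -5981/12679.5 = -0.471706…
%ΔP = (4.81 − 3.97) / [(3.97 + 4.81)/2] = 0.84/4.39 = 0.191343…
Arc Ed = %ΔQ / %ΔP = (-5981/12679.5) / (0.84/4.39) = -2.4652…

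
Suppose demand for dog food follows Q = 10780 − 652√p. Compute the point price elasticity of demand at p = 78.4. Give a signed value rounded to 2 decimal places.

-0.58

dQ/dp = −652/(2√p) = -36.8179. At p = 78.4, Q = 5006.95.
Ed = (dQ/dp)·(p/Q) = (-36.8179) × (78.4/5006.95) = -0.5765…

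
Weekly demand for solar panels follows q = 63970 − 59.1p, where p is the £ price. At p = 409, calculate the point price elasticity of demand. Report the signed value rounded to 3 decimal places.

-0.607

dq/dp = −59.1. At p = 409, q = 63970 − 59.1(409) = 39798.1.
Ed = (dq/dp)·(p/q) = −59.1 × (409/39798.1) = -0.60736…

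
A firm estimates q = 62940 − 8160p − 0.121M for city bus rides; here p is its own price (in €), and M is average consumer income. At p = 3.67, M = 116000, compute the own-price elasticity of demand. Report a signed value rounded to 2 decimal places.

At the given values, q = 62940 − 8160(3.67) − 0.121(116000) = 18956.8.
∂q/∂p = −8160.
E = (-8160) × (3.67/18956.8) = -1.5797…

-1.58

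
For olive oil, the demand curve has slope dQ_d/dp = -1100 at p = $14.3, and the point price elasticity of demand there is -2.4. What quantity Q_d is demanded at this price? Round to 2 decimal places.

Ed = (dQ_d/dp)·(p/Q_d) ⇒ Q_d = (dQ_d/dp)·p/Ed = (-1100)·14.3/(-2.4) = 6554.1666…

6554.17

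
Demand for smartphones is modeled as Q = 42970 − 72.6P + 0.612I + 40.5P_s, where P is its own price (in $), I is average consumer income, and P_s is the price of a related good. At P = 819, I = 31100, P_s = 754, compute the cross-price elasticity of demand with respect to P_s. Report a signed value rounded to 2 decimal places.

At the given values, Q = 42970 − 72.6(819) + 0.612(31100) + 40.5(754) = 33080.8.
∂Q/∂P_s = 40.5.
E = (40.5) × (754/33080.8) = 0.9231…

0.92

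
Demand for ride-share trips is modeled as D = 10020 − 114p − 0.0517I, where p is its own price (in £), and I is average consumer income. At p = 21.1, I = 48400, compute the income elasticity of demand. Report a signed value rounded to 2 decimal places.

-0.49

At the given values, D = 10020 − 114(21.1) − 0.0517(48400) = 5112.32.
∂D/∂I = -0.0517.
E = (-0.0517) × (48400/5112.32) = -0.4894…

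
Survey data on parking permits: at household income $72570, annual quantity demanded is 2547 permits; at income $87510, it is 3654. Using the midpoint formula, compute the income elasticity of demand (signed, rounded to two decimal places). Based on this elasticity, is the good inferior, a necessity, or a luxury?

1.91; luxury

%ΔQ = (3654 − 2547)/[( 2547 + 3654)/2] = 1107/3100.5 = 0.357039…
%ΔIncome = (87510 − 72570)/[( 72570 + 87510)/2] = 14940/80040 = 0.186656…
E_income = (1107/3100.5) / (14940/80040) = 1.9128…
E_income > 1 ⇒ normal good, luxury.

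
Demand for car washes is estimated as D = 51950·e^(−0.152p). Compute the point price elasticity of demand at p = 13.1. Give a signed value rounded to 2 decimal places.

dD/dp = −0.152·D = -1078.11. At p = 13.1, D = 7092.81.
Ed = (dD/dp)·(p/D) = (-1078.11) × (13.1/7092.81) = -1.9912

-1.99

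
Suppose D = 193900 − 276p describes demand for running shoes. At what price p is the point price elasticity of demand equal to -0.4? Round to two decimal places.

200.72

Ed = −276p/(193900 − 276p). Set this equal to -0.4:
276p = 0.4·(193900 − 276p) ⇒ 276p(1 + 0.4) = 0.4·193900
p = 0.4·193900 / (276·1.4) = 200.7246…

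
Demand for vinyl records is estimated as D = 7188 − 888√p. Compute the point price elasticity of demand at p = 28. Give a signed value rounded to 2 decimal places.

-0.94

dD/dp = −888/(2√p) = -83.9081. At p = 28, D = 2489.15.
Ed = (dD/dp)·(p/D) = (-83.9081) × (28/2489.15) = -0.9438…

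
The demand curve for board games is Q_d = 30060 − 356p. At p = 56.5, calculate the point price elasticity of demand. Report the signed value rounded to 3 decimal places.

dQ_d/dp = −356. At p = 56.5, Q_d = 30060 − 356(56.5) = 9946.
Ed = (dQ_d/dp)·(p/Q_d) = −356 × (56.5/9946) = -2.02232…

-2.022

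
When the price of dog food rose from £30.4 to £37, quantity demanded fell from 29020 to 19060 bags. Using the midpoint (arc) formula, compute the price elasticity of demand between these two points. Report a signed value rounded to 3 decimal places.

-2.115

%ΔQ = (19060 − 29020) / [(29020 + 19060)/2] = -9960/24040 = -0.414309…
%ΔP = (37 − 30.4) / [(30.4 + 37)/2] = 6.6/33.7 = 0.195845…
Arc Ed = %ΔQ / %ΔP = (-9960/24040) / (6.6/33.7) = -2.11548…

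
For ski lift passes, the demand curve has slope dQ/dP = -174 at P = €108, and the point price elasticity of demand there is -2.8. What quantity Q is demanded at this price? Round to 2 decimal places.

Ed = (dQ/dP)·(P/Q) ⇒ Q = (dQ/dP)·P/Ed = (-174)·108/(-2.8) = 6711.4285…

6711.43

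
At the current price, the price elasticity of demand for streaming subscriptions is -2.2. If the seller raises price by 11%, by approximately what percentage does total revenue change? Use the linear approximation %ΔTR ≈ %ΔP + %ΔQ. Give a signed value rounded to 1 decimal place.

-13.2%

%ΔQ ≈ Ed × %ΔP = (-2.2) × (+11%) = -24.2000%
%ΔTR ≈ %ΔP + %ΔQ = (+11%) + (-24.2000%) = -13.2000%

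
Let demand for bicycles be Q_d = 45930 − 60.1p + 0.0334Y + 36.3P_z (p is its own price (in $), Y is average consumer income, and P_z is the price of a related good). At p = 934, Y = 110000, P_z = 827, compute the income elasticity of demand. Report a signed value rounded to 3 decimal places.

At the given values, Q_d = 45930 − 60.1(934) + 0.0334(110000) + 36.3(827) = 23490.7.
∂Q_d/∂Y = 0.0334.
E = (0.0334) × (110000/23490.7) = 0.15640…

0.156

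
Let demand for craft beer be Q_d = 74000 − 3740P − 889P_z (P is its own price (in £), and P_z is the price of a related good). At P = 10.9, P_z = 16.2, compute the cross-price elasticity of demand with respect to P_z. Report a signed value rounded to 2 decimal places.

-0.76

At the given values, Q_d = 74000 − 3740(10.9) − 889(16.2) = 18832.2.
∂Q_d/∂P_z = -889.
E = (-889) × (16.2/18832.2) = -0.7647…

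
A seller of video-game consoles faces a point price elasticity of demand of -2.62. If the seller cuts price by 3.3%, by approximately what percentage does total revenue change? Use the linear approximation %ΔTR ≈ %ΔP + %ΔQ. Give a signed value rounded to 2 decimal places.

%ΔQ ≈ Ed × %ΔP = (-2.62) × (-3.3%) = +8.6460%
%ΔTR ≈ %ΔP + %ΔQ = (-3.3%) + (+8.6460%) = +5.3460%

+5.35%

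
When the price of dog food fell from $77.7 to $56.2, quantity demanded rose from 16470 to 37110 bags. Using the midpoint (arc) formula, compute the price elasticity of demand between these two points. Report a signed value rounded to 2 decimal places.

%ΔQ = (37110 − 16470) / [(16470 + 37110)/2] = 20640/26790 = 0.770436…
%ΔP = (56.2 − 77.7) / [(77.7 + 56.2)/2] = -21.5/66.95 = -0.321135…
Arc Ed = %ΔQ / %ΔP = (20640/26790) / (-21.5/66.95) = -2.3991…

-2.40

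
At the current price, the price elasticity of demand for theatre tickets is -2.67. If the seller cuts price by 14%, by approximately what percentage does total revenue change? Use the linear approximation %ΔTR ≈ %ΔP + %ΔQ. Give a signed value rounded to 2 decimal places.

+23.38%

%ΔQ ≈ Ed × %ΔP = (-2.67) × (-14%) = +37.3800%
%ΔTR ≈ %ΔP + %ΔQ = (-14%) + (+37.3800%) = +23.3800%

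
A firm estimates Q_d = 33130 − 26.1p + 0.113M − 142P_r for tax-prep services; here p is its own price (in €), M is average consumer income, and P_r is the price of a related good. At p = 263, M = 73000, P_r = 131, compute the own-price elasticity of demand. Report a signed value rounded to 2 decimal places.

-0.43

At the given values, Q_d = 33130 − 26.1(263) + 0.113(73000) − 142(131) = 15912.7.
∂Q_d/∂p = −26.1.
E = (-26.1) × (263/15912.7) = -0.4313…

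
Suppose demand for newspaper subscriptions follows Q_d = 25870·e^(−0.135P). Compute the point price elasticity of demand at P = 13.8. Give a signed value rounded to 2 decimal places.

dQ_d/dP = −0.135·Q_d = -542.05. At P = 13.8, Q_d = 4015.19.
Ed = (dQ_d/dP)·(P/Q_d) = (-542.05) × (13.8/4015.19) = -1.863

-1.86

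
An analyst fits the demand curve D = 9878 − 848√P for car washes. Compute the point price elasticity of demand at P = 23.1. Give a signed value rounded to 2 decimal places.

dD/dP = −848/(2√P) = -88.2185. At P = 23.1, D = 5802.3.
Ed = (dD/dP)·(P/D) = (-88.2185) × (23.1/5802.3) = -0.3512…

-0.35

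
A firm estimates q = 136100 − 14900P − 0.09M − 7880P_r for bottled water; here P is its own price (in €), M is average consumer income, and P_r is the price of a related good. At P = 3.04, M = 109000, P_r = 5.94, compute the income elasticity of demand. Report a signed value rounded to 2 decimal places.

At the given values, q = 136100 − 14900(3.04) − 0.09(109000) − 7880(5.94) = 34186.8.
∂q/∂M = -0.09.
E = (-0.09) × (109000/34186.8) = -0.2869…

-0.29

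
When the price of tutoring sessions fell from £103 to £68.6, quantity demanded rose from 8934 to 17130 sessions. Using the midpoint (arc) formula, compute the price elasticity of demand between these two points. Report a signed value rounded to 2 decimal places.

-1.57

%ΔQ = (17130 − 8934) / [(8934 + 17130)/2] = 8196/13032 = 0.628913…
%ΔP = (68.6 − 103) / [(103 + 68.6)/2] = -34.4/85.8 = -0.400932…
Arc Ed = %ΔQ / %ΔP = (8196/13032) / (-34.4/85.8) = -1.5686…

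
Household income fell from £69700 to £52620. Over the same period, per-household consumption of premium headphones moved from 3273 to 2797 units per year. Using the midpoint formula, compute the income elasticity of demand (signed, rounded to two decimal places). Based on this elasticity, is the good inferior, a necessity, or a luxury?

%ΔQ = (2797 − 3273)/[( 3273 + 2797)/2] = -476/3035 = -0.156836…
%ΔIncome = (52620 − 69700)/[( 69700 + 52620)/2] = -17080/61160 = -0.279267…
E_income = (-476/3035) / (-17080/61160) = 0.5616…
0 < E_income < 1 ⇒ normal good, necessity.

0.56; necessity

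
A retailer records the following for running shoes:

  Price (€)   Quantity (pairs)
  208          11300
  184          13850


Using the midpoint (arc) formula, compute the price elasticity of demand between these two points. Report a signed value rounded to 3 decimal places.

%ΔQ = (13850 − 11300) / [(11300 + 13850)/2] = 2550/12575 = 0.202783…
%ΔP = (184 − 208) / [(208 + 184)/2] = -24/196 = -0.122448…
Arc Ed = %ΔQ / %ΔP = (2550/12575) / (-24/196) = -1.65606…

-1.656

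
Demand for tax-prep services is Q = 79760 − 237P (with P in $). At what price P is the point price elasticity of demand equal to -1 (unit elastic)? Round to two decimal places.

Ed = −237P/(79760 − 237P). Set this equal to -1:
237P = 1·(79760 − 237P) ⇒ 237P(1 + 1) = 1·79760
P = 1·79760 / (237·2) = 168.2700…

168.27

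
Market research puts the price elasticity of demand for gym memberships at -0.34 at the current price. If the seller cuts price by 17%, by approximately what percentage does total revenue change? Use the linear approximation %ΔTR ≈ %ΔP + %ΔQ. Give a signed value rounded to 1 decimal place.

%ΔQ ≈ Ed × %ΔP = (-0.34) × (-17%) = +5.7800%
%ΔTR ≈ %ΔP + %ΔQ = (-17%) + (+5.7800%) = -11.2200%

-11.2%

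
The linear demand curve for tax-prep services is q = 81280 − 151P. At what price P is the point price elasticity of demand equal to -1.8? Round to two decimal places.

Ed = −151P/(81280 − 151P). Set this equal to -1.8:
151P = 1.8·(81280 − 151P) ⇒ 151P(1 + 1.8) = 1.8·81280
P = 1.8·81280 / (151·2.8) = 346.0359…

346.04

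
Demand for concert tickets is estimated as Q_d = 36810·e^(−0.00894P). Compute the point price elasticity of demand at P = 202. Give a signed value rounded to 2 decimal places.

-1.81

dQ_d/dP = −0.00894·Q_d = -54.0779. At P = 202, Q_d = 6048.98.
Ed = (dQ_d/dP)·(P/Q_d) = (-54.0779) × (202/6048.98) = -1.8058…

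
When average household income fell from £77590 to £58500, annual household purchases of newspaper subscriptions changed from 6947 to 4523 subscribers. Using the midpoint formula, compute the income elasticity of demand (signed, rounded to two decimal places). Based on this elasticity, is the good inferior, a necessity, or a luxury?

%ΔQ = (4523 − 6947)/[( 6947 + 4523)/2] = -2424/5735 = -0.422667…
%ΔIncome = (58500 − 77590)/[( 77590 + 58500)/2] = -19090/68045 = -0.280549…
E_income = (-2424/5735) / (-19090/68045) = 1.5065…
E_income > 1 ⇒ normal good, luxury.

1.51; luxury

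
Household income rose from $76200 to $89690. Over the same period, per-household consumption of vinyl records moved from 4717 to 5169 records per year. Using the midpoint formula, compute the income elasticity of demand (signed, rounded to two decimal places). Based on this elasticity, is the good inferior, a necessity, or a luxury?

0.56; necessity

%ΔQ = (5169 − 4717)/[( 4717 + 5169)/2] = 452/4943 = 0.091442…
%ΔIncome = (89690 − 76200)/[( 76200 + 89690)/2] = 13490/82945 = 0.162637…
E_income = (452/4943) / (13490/82945) = 0.5622…
0 < E_income < 1 ⇒ normal good, necessity.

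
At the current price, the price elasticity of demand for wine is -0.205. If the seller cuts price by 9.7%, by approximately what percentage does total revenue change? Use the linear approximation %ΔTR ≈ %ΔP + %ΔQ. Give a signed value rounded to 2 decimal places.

-7.71%

%ΔQ ≈ Ed × %ΔP = (-0.205) × (-9.7%) = +1.9885%
%ΔTR ≈ %ΔP + %ΔQ = (-9.7%) + (+1.9885%) = -7.7115%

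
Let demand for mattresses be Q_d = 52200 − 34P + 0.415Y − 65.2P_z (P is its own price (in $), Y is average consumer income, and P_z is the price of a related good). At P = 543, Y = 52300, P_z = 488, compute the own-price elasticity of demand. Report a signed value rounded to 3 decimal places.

At the given values, Q_d = 52200 − 34(543) + 0.415(52300) − 65.2(488) = 23624.9.
∂Q_d/∂P = −34.
E = (-34) × (543/23624.9) = -0.78146…

-0.781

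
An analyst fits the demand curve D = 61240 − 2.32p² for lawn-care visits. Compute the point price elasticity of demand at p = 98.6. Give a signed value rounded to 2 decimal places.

-1.17

dD/dp = −2·2.32·p = -457.504. At p = 98.6, D = 38685.0528.
Ed = (dD/dp)·(p/D) = (-457.504) × (98.6/38685.0528) = -1.1660…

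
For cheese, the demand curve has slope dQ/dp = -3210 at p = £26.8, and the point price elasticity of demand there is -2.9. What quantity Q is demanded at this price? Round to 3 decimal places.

29664.828

Ed = (dQ/dp)·(p/Q) ⇒ Q = (dQ/dp)·p/Ed = (-3210)·26.8/(-2.9) = 29664.82758…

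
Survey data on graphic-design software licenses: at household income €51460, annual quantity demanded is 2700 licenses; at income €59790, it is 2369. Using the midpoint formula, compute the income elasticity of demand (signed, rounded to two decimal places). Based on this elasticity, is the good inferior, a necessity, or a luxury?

%ΔQ = (2369 − 2700)/[( 2700 + 2369)/2] = -331/2534.5 = -0.130597…
%ΔIncome = (59790 − 51460)/[( 51460 + 59790)/2] = 8330/55625 = 0.149752…
E_income = (-331/2534.5) / (8330/55625) = -0.8720…
E_income < 0 ⇒ inferior good.

-0.87; inferior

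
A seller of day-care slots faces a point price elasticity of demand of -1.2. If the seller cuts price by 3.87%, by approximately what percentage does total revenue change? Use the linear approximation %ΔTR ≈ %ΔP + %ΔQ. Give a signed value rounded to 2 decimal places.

%ΔQ ≈ Ed × %ΔP = (-1.2) × (-3.87%) = +4.6440%
%ΔTR ≈ %ΔP + %ΔQ = (-3.87%) + (+4.6440%) = +0.7740%

+0.77%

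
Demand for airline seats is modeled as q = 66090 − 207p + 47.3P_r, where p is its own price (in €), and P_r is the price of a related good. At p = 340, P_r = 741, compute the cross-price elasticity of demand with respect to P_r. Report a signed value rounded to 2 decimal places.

At the given values, q = 66090 − 207(340) + 47.3(741) = 30759.3.
∂q/∂P_r = 47.3.
E = (47.3) × (741/30759.3) = 1.1394…

1.14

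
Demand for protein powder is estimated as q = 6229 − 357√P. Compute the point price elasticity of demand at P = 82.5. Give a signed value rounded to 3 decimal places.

dq/dP = −357/(2√P) = -19.6522. At P = 82.5, q = 2986.39.
Ed = (dq/dP)·(P/q) = (-19.6522) × (82.5/2986.39) = -0.54289…

-0.543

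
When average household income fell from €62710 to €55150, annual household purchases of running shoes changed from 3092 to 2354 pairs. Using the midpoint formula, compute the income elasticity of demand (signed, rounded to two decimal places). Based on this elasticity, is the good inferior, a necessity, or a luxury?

%ΔQ = (2354 − 3092)/[( 3092 + 2354)/2] = -738/2723 = -0.271024…
%ΔIncome = (55150 − 62710)/[( 62710 + 55150)/2] = -7560/58930 = -0.128287…
E_income = (-738/2723) / (-7560/58930) = 2.1126…
E_income > 1 ⇒ normal good, luxury.

2.11; luxury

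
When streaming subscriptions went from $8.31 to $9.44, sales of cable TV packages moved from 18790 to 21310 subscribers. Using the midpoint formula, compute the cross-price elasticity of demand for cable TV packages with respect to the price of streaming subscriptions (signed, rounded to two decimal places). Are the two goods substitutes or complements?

0.99; substitutes

%ΔQ_{cable TV packages} = (21310 − 18790)/avg = 2520/20050 = 0.125685…
%ΔP_{streaming subscriptions} = (9.44 − 8.31)/avg = 1.13/8.875 = 0.127323…
E_cross = (2520/20050) / (1.13/8.875) = 0.9871…
E_cross > 0 ⇒ the goods are substitutes.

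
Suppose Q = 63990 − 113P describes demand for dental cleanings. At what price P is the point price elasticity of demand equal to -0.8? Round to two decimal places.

251.68

Ed = −113P/(63990 − 113P). Set this equal to -0.8:
113P = 0.8·(63990 − 113P) ⇒ 113P(1 + 0.8) = 0.8·63990
P = 0.8·63990 / (113·1.8) = 251.6814…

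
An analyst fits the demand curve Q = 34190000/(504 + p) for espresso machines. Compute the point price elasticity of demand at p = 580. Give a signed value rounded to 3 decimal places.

dQ/dp = −34190000/(504 + p)² = -29.0965. At p = 580, Q = 31540.6.
Ed = (dQ/dp)·(p/Q) = (-29.0965) × (580/31540.6) = -0.53505…

-0.535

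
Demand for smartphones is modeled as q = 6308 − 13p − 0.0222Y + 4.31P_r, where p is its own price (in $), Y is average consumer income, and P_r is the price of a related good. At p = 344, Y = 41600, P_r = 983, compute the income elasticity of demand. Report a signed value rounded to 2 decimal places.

-0.18

At the given values, q = 6308 − 13(344) − 0.0222(41600) + 4.31(983) = 5149.21.
∂q/∂Y = -0.0222.
E = (-0.0222) × (41600/5149.21) = -0.1793…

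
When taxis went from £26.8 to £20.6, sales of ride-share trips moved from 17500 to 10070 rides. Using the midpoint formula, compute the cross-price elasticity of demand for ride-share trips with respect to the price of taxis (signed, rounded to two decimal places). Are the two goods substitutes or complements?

2.06; substitutes

%ΔQ_{ride-share trips} = (10070 − 17500)/avg = -7430/13785 = -0.538991…
%ΔP_{taxis} = (20.6 − 26.8)/avg = -6.2/23.7 = -0.261603…
E_cross = (-7430/13785) / (-6.2/23.7) = 2.0603…
E_cross > 0 ⇒ the goods are substitutes.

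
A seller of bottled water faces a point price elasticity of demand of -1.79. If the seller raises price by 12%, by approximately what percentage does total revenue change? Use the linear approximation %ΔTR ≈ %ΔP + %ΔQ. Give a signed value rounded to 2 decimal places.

%ΔQ ≈ Ed × %ΔP = (-1.79) × (+12%) = -21.4800%
%ΔTR ≈ %ΔP + %ΔQ = (+12%) + (-21.4800%) = -9.4800%

-9.48%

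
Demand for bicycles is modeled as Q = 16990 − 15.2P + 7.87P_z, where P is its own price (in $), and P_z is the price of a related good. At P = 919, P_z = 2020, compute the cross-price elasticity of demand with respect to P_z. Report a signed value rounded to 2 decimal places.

0.84

At the given values, Q = 16990 − 15.2(919) + 7.87(2020) = 18918.6.
∂Q/∂P_z = 7.87.
E = (7.87) × (2020/18918.6) = 0.8403…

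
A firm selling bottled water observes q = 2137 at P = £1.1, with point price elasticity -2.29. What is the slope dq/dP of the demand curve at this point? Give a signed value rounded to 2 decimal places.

-4448.85

Ed = (dq/dP)·(P/q) ⇒ dq/dP = Ed·q/P = (-2.29)·2137/1.1 = -4448.8454…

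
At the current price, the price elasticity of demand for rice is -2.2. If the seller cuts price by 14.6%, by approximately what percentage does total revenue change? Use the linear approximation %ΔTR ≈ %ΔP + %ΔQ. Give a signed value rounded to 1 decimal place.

%ΔQ ≈ Ed × %ΔP = (-2.2) × (-14.6%) = +32.1200%
%ΔTR ≈ %ΔP + %ΔQ = (-14.6%) + (+32.1200%) = +17.5200%

+17.5%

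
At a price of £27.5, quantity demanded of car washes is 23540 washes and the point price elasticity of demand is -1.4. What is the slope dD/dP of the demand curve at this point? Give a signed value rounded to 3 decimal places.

Ed = (dD/dP)·(P/D) ⇒ dD/dP = Ed·D/P = (-1.4)·23540/27.5 = -1198.4

-1198.400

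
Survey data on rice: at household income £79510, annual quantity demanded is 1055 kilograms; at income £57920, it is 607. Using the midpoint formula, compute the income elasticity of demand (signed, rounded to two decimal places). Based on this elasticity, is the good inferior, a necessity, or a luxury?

1.72; luxury

%ΔQ = (607 − 1055)/[( 1055 + 607)/2] = -448/831 = -0.539109…
%ΔIncome = (57920 − 79510)/[( 79510 + 57920)/2] = -21590/68715 = -0.314196…
E_income = (-448/831) / (-21590/68715) = 1.7158…
E_income > 1 ⇒ normal good, luxury.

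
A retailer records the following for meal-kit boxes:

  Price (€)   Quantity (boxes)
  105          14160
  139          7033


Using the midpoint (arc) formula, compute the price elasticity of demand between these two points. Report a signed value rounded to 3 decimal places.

-2.413

%ΔQ = (7033 − 14160) / [(14160 + 7033)/2] = -7127/10596.5 = -0.672580…
%ΔP = (139 − 105) / [(105 + 139)/2] = 34/122 = 0.278688…
Arc Ed = %ΔQ / %ΔP = (-7127/10596.5) / (34/122) = -2.41337…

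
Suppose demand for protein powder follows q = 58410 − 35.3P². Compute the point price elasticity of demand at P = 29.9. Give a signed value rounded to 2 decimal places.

dq/dP = −2·35.3·P = -2110.94. At P = 29.9, q = 26851.447.
Ed = (dq/dP)·(P/q) = (-2110.94) × (29.9/26851.447) = -2.3506…

-2.35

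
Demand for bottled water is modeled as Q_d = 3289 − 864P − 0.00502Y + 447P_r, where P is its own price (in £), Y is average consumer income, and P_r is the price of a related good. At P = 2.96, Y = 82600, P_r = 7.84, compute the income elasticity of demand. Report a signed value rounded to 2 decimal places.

-0.11

At the given values, Q_d = 3289 − 864(2.96) − 0.00502(82600) + 447(7.84) = 3821.388.
∂Q_d/∂Y = -0.00502.
E = (-0.00502) × (82600/3821.388) = -0.1085…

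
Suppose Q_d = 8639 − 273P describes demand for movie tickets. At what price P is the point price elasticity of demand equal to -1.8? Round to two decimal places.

20.34

Ed = −273P/(8639 − 273P). Set this equal to -1.8:
273P = 1.8·(8639 − 273P) ⇒ 273P(1 + 1.8) = 1.8·8639
P = 1.8·8639 / (273·2.8) = 20.3430…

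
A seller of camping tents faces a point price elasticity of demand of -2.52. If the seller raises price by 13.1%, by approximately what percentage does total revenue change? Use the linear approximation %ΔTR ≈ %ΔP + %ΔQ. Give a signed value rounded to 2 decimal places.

-19.91%

%ΔQ ≈ Ed × %ΔP = (-2.52) × (+13.1%) = -33.0120%
%ΔTR ≈ %ΔP + %ΔQ = (+13.1%) + (-33.0120%) = -19.9120%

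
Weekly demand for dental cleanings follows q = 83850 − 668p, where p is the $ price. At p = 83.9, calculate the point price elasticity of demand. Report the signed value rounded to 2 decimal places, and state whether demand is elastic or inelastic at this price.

-2.02; elastic

dq/dp = −668. At p = 83.9, q = 83850 − 668(83.9) = 27804.8.
Ed = (dq/dp)·(p/q) = −668 × (83.9/27804.8) = -2.0156…
|Ed| = 2.02 > 1, so demand is elastic.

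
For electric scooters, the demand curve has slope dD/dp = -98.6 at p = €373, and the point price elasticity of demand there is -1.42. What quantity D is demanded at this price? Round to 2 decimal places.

25899.86

Ed = (dD/dp)·(p/D) ⇒ D = (dD/dp)·p/Ed = (-98.6)·373/(-1.42) = 25899.8591…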